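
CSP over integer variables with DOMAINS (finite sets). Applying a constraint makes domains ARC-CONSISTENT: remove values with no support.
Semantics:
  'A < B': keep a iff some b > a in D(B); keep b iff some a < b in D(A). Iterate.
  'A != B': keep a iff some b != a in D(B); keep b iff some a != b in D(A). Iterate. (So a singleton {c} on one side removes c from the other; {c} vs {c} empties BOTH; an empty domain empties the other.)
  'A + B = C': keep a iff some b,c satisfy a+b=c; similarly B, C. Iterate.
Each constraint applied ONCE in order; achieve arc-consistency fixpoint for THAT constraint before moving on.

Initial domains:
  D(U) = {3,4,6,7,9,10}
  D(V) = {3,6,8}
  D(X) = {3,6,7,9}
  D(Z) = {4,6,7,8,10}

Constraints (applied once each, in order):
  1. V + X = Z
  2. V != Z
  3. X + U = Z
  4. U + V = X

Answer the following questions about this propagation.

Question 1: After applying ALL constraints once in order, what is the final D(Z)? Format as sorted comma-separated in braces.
Answer: {6,10}

Derivation:
Constraint 1 (V + X = Z) on D(V)={3,6,8} D(X)={3,6,7,9} D(Z)={4,6,7,8,10}: V {3,6,8}->{3}; X {3,6,7,9}->{3,7}; Z {4,6,7,8,10}->{6,10}
Constraint 2 (V != Z) on D(V)={3} D(Z)={6,10}: no change
Constraint 3 (X + U = Z) on D(X)={3,7} D(U)={3,4,6,7,9,10} D(Z)={6,10}: U {3,4,6,7,9,10}->{3,7}
Constraint 4 (U + V = X) on D(U)={3,7} D(V)={3} D(X)={3,7}: U {3,7}->{}; V {3}->{}; X {3,7}->{}
So after all 4 constraints: D(Z) = {6,10}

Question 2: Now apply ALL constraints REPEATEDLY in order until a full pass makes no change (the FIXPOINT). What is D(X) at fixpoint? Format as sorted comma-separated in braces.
Answer: {}

Derivation:
pass 0 (initial): D(X)={3,6,7,9}
pass 1: U {3,4,6,7,9,10}->{}; V {3,6,8}->{}; X {3,6,7,9}->{}; Z {4,6,7,8,10}->{6,10}
pass 2: Z {6,10}->{}
pass 3: no change
Fixpoint after 3 passes: D(X) = {}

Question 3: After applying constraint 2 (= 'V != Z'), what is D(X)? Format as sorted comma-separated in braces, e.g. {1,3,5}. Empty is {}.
Answer: {3,7}

Derivation:
Constraint 1 (V + X = Z) on D(V)={3,6,8} D(X)={3,6,7,9} D(Z)={4,6,7,8,10}: V {3,6,8}->{3}; X {3,6,7,9}->{3,7}; Z {4,6,7,8,10}->{6,10}
Constraint 2 (V != Z) on D(V)={3} D(Z)={6,10}: no change
So after constraint 2: D(X) = {3,7}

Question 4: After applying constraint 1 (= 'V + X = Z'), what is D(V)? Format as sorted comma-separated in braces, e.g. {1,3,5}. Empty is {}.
Constraint 1 (V + X = Z) on D(V)={3,6,8} D(X)={3,6,7,9} D(Z)={4,6,7,8,10}: V {3,6,8}->{3}; X {3,6,7,9}->{3,7}; Z {4,6,7,8,10}->{6,10}
So after constraint 1: D(V) = {3}

Answer: {3}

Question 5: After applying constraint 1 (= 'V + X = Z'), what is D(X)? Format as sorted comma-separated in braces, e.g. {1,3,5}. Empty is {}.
Constraint 1 (V + X = Z) on D(V)={3,6,8} D(X)={3,6,7,9} D(Z)={4,6,7,8,10}: V {3,6,8}->{3}; X {3,6,7,9}->{3,7}; Z {4,6,7,8,10}->{6,10}
So after constraint 1: D(X) = {3,7}

Answer: {3,7}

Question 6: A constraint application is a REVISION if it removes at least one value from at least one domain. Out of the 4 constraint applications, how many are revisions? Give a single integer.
Constraint 1 (V + X = Z) on D(V)={3,6,8} D(X)={3,6,7,9} D(Z)={4,6,7,8,10}: V {3,6,8}->{3}; X {3,6,7,9}->{3,7}; Z {4,6,7,8,10}->{6,10} => REVISION
Constraint 2 (V != Z) on D(V)={3} D(Z)={6,10}: no change => not a revision
Constraint 3 (X + U = Z) on D(X)={3,7} D(U)={3,4,6,7,9,10} D(Z)={6,10}: U {3,4,6,7,9,10}->{3,7} => REVISION
Constraint 4 (U + V = X) on D(U)={3,7} D(V)={3} D(X)={3,7}: U {3,7}->{}; V {3}->{}; X {3,7}->{} => REVISION
Total revisions = 3

Answer: 3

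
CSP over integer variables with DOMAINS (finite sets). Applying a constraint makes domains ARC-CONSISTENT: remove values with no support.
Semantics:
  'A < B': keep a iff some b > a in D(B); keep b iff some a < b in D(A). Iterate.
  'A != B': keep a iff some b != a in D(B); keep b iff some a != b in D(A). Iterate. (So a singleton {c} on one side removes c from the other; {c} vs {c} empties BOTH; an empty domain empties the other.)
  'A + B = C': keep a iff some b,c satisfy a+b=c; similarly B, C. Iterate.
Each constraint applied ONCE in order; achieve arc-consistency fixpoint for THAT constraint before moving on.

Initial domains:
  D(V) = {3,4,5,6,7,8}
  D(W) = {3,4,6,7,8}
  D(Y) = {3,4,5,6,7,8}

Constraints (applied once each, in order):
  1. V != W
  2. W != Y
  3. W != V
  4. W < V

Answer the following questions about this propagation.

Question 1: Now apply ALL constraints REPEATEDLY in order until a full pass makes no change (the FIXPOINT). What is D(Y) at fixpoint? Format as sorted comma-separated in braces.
pass 0 (initial): D(Y)={3,4,5,6,7,8}
pass 1: V {3,4,5,6,7,8}->{4,5,6,7,8}; W {3,4,6,7,8}->{3,4,6,7}
pass 2: no change
Fixpoint after 2 passes: D(Y) = {3,4,5,6,7,8}

Answer: {3,4,5,6,7,8}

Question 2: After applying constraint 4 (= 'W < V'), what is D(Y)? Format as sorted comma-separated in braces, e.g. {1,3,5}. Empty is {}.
Answer: {3,4,5,6,7,8}

Derivation:
Constraint 1 (V != W) on D(V)={3,4,5,6,7,8} D(W)={3,4,6,7,8}: no change
Constraint 2 (W != Y) on D(W)={3,4,6,7,8} D(Y)={3,4,5,6,7,8}: no change
Constraint 3 (W != V) on D(W)={3,4,6,7,8} D(V)={3,4,5,6,7,8}: no change
Constraint 4 (W < V) on D(W)={3,4,6,7,8} D(V)={3,4,5,6,7,8}: W {3,4,6,7,8}->{3,4,6,7}; V {3,4,5,6,7,8}->{4,5,6,7,8}
So after constraint 4: D(Y) = {3,4,5,6,7,8}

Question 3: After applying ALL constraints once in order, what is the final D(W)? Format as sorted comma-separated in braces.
Answer: {3,4,6,7}

Derivation:
Constraint 1 (V != W) on D(V)={3,4,5,6,7,8} D(W)={3,4,6,7,8}: no change
Constraint 2 (W != Y) on D(W)={3,4,6,7,8} D(Y)={3,4,5,6,7,8}: no change
Constraint 3 (W != V) on D(W)={3,4,6,7,8} D(V)={3,4,5,6,7,8}: no change
Constraint 4 (W < V) on D(W)={3,4,6,7,8} D(V)={3,4,5,6,7,8}: W {3,4,6,7,8}->{3,4,6,7}; V {3,4,5,6,7,8}->{4,5,6,7,8}
So after all 4 constraints: D(W) = {3,4,6,7}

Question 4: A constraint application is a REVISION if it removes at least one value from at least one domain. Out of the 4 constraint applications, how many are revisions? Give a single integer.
Answer: 1

Derivation:
Constraint 1 (V != W) on D(V)={3,4,5,6,7,8} D(W)={3,4,6,7,8}: no change => not a revision
Constraint 2 (W != Y) on D(W)={3,4,6,7,8} D(Y)={3,4,5,6,7,8}: no change => not a revision
Constraint 3 (W != V) on D(W)={3,4,6,7,8} D(V)={3,4,5,6,7,8}: no change => not a revision
Constraint 4 (W < V) on D(W)={3,4,6,7,8} D(V)={3,4,5,6,7,8}: W {3,4,6,7,8}->{3,4,6,7}; V {3,4,5,6,7,8}->{4,5,6,7,8} => REVISION
Total revisions = 1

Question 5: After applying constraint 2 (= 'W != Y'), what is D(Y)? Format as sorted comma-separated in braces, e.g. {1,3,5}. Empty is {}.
Answer: {3,4,5,6,7,8}

Derivation:
Constraint 1 (V != W) on D(V)={3,4,5,6,7,8} D(W)={3,4,6,7,8}: no change
Constraint 2 (W != Y) on D(W)={3,4,6,7,8} D(Y)={3,4,5,6,7,8}: no change
So after constraint 2: D(Y) = {3,4,5,6,7,8}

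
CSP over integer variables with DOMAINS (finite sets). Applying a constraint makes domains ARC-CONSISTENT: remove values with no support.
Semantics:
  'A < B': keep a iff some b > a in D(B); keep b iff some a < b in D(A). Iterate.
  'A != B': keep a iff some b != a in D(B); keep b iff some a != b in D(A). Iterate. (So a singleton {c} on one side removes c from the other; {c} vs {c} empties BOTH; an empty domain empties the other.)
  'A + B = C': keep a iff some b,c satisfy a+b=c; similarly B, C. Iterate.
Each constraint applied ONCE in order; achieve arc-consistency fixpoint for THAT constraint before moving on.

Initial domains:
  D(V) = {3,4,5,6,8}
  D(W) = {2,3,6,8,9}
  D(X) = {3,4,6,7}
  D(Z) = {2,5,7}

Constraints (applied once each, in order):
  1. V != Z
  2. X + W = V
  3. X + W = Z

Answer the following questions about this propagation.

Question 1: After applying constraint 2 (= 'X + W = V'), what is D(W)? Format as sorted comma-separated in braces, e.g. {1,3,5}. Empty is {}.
Answer: {2,3}

Derivation:
Constraint 1 (V != Z) on D(V)={3,4,5,6,8} D(Z)={2,5,7}: no change
Constraint 2 (X + W = V) on D(X)={3,4,6,7} D(W)={2,3,6,8,9} D(V)={3,4,5,6,8}: X {3,4,6,7}->{3,4,6}; W {2,3,6,8,9}->{2,3}; V {3,4,5,6,8}->{5,6,8}
So after constraint 2: D(W) = {2,3}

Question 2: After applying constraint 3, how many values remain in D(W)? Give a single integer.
Answer: 2

Derivation:
Constraint 1 (V != Z) on D(V)={3,4,5,6,8} D(Z)={2,5,7}: no change
Constraint 2 (X + W = V) on D(X)={3,4,6,7} D(W)={2,3,6,8,9} D(V)={3,4,5,6,8}: X {3,4,6,7}->{3,4,6}; W {2,3,6,8,9}->{2,3}; V {3,4,5,6,8}->{5,6,8}
Constraint 3 (X + W = Z) on D(X)={3,4,6} D(W)={2,3} D(Z)={2,5,7}: X {3,4,6}->{3,4}; Z {2,5,7}->{5,7}
So after constraint 3: D(W)={2,3}, size = 2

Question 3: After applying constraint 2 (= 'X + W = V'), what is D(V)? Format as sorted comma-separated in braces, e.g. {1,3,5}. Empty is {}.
Answer: {5,6,8}

Derivation:
Constraint 1 (V != Z) on D(V)={3,4,5,6,8} D(Z)={2,5,7}: no change
Constraint 2 (X + W = V) on D(X)={3,4,6,7} D(W)={2,3,6,8,9} D(V)={3,4,5,6,8}: X {3,4,6,7}->{3,4,6}; W {2,3,6,8,9}->{2,3}; V {3,4,5,6,8}->{5,6,8}
So after constraint 2: D(V) = {5,6,8}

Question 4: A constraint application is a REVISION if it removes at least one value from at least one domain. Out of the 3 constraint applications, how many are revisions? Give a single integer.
Constraint 1 (V != Z) on D(V)={3,4,5,6,8} D(Z)={2,5,7}: no change => not a revision
Constraint 2 (X + W = V) on D(X)={3,4,6,7} D(W)={2,3,6,8,9} D(V)={3,4,5,6,8}: X {3,4,6,7}->{3,4,6}; W {2,3,6,8,9}->{2,3}; V {3,4,5,6,8}->{5,6,8} => REVISION
Constraint 3 (X + W = Z) on D(X)={3,4,6} D(W)={2,3} D(Z)={2,5,7}: X {3,4,6}->{3,4}; Z {2,5,7}->{5,7} => REVISION
Total revisions = 2

Answer: 2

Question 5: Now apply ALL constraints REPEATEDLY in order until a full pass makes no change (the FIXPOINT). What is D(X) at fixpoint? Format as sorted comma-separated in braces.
pass 0 (initial): D(X)={3,4,6,7}
pass 1: V {3,4,5,6,8}->{5,6,8}; W {2,3,6,8,9}->{2,3}; X {3,4,6,7}->{3,4}; Z {2,5,7}->{5,7}
pass 2: V {5,6,8}->{5,6}
pass 3: no change
Fixpoint after 3 passes: D(X) = {3,4}

Answer: {3,4}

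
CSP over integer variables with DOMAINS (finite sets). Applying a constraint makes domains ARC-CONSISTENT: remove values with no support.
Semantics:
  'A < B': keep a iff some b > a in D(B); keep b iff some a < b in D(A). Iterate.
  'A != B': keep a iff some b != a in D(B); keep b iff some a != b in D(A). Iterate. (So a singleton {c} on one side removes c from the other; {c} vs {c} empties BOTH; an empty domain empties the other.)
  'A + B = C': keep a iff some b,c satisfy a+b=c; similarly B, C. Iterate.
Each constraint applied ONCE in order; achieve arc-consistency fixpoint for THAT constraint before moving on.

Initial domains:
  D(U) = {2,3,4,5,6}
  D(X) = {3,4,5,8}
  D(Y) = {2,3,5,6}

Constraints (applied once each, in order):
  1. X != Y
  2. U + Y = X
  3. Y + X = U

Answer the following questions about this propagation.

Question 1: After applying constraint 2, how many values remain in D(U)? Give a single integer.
Constraint 1 (X != Y) on D(X)={3,4,5,8} D(Y)={2,3,5,6}: no change
Constraint 2 (U + Y = X) on D(U)={2,3,4,5,6} D(Y)={2,3,5,6} D(X)={3,4,5,8}: U {2,3,4,5,6}->{2,3,5,6}; X {3,4,5,8}->{4,5,8}
So after constraint 2: D(U)={2,3,5,6}, size = 4

Answer: 4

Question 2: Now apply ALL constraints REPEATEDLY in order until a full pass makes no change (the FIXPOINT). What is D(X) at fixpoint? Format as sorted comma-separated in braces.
Answer: {}

Derivation:
pass 0 (initial): D(X)={3,4,5,8}
pass 1: U {2,3,4,5,6}->{6}; X {3,4,5,8}->{4}; Y {2,3,5,6}->{2}
pass 2: U {6}->{}; X {4}->{}; Y {2}->{}
pass 3: no change
Fixpoint after 3 passes: D(X) = {}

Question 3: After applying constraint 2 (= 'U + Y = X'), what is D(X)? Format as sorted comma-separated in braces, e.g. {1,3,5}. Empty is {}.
Constraint 1 (X != Y) on D(X)={3,4,5,8} D(Y)={2,3,5,6}: no change
Constraint 2 (U + Y = X) on D(U)={2,3,4,5,6} D(Y)={2,3,5,6} D(X)={3,4,5,8}: U {2,3,4,5,6}->{2,3,5,6}; X {3,4,5,8}->{4,5,8}
So after constraint 2: D(X) = {4,5,8}

Answer: {4,5,8}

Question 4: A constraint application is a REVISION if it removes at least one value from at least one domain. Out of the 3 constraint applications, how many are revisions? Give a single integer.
Answer: 2

Derivation:
Constraint 1 (X != Y) on D(X)={3,4,5,8} D(Y)={2,3,5,6}: no change => not a revision
Constraint 2 (U + Y = X) on D(U)={2,3,4,5,6} D(Y)={2,3,5,6} D(X)={3,4,5,8}: U {2,3,4,5,6}->{2,3,5,6}; X {3,4,5,8}->{4,5,8} => REVISION
Constraint 3 (Y + X = U) on D(Y)={2,3,5,6} D(X)={4,5,8} D(U)={2,3,5,6}: Y {2,3,5,6}->{2}; X {4,5,8}->{4}; U {2,3,5,6}->{6} => REVISION
Total revisions = 2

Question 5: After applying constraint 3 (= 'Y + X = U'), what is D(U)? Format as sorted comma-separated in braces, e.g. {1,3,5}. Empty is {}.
Constraint 1 (X != Y) on D(X)={3,4,5,8} D(Y)={2,3,5,6}: no change
Constraint 2 (U + Y = X) on D(U)={2,3,4,5,6} D(Y)={2,3,5,6} D(X)={3,4,5,8}: U {2,3,4,5,6}->{2,3,5,6}; X {3,4,5,8}->{4,5,8}
Constraint 3 (Y + X = U) on D(Y)={2,3,5,6} D(X)={4,5,8} D(U)={2,3,5,6}: Y {2,3,5,6}->{2}; X {4,5,8}->{4}; U {2,3,5,6}->{6}
So after constraint 3: D(U) = {6}

Answer: {6}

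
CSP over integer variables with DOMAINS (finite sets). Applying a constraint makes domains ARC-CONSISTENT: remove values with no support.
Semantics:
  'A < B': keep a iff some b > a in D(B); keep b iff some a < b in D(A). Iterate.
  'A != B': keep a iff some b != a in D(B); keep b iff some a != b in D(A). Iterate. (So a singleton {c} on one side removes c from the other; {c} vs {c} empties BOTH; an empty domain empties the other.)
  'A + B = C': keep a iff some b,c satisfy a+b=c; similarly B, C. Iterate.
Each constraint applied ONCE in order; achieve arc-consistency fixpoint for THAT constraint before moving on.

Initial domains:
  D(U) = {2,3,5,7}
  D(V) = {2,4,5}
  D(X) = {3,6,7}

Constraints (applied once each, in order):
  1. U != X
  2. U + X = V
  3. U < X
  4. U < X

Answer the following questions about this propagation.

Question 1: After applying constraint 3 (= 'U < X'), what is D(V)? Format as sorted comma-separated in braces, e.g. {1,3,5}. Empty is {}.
Constraint 1 (U != X) on D(U)={2,3,5,7} D(X)={3,6,7}: no change
Constraint 2 (U + X = V) on D(U)={2,3,5,7} D(X)={3,6,7} D(V)={2,4,5}: U {2,3,5,7}->{2}; X {3,6,7}->{3}; V {2,4,5}->{5}
Constraint 3 (U < X) on D(U)={2} D(X)={3}: no change
So after constraint 3: D(V) = {5}

Answer: {5}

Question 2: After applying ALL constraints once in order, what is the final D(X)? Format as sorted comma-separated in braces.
Constraint 1 (U != X) on D(U)={2,3,5,7} D(X)={3,6,7}: no change
Constraint 2 (U + X = V) on D(U)={2,3,5,7} D(X)={3,6,7} D(V)={2,4,5}: U {2,3,5,7}->{2}; X {3,6,7}->{3}; V {2,4,5}->{5}
Constraint 3 (U < X) on D(U)={2} D(X)={3}: no change
Constraint 4 (U < X) on D(U)={2} D(X)={3}: no change
So after all 4 constraints: D(X) = {3}

Answer: {3}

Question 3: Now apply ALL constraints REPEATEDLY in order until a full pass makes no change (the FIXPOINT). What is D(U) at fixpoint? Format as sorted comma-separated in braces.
pass 0 (initial): D(U)={2,3,5,7}
pass 1: U {2,3,5,7}->{2}; V {2,4,5}->{5}; X {3,6,7}->{3}
pass 2: no change
Fixpoint after 2 passes: D(U) = {2}

Answer: {2}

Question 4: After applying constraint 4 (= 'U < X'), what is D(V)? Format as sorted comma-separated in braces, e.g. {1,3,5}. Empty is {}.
Constraint 1 (U != X) on D(U)={2,3,5,7} D(X)={3,6,7}: no change
Constraint 2 (U + X = V) on D(U)={2,3,5,7} D(X)={3,6,7} D(V)={2,4,5}: U {2,3,5,7}->{2}; X {3,6,7}->{3}; V {2,4,5}->{5}
Constraint 3 (U < X) on D(U)={2} D(X)={3}: no change
Constraint 4 (U < X) on D(U)={2} D(X)={3}: no change
So after constraint 4: D(V) = {5}

Answer: {5}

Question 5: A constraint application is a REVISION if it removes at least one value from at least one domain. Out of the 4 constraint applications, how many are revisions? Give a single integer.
Answer: 1

Derivation:
Constraint 1 (U != X) on D(U)={2,3,5,7} D(X)={3,6,7}: no change => not a revision
Constraint 2 (U + X = V) on D(U)={2,3,5,7} D(X)={3,6,7} D(V)={2,4,5}: U {2,3,5,7}->{2}; X {3,6,7}->{3}; V {2,4,5}->{5} => REVISION
Constraint 3 (U < X) on D(U)={2} D(X)={3}: no change => not a revision
Constraint 4 (U < X) on D(U)={2} D(X)={3}: no change => not a revision
Total revisions = 1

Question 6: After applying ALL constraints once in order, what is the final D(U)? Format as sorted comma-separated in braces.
Answer: {2}

Derivation:
Constraint 1 (U != X) on D(U)={2,3,5,7} D(X)={3,6,7}: no change
Constraint 2 (U + X = V) on D(U)={2,3,5,7} D(X)={3,6,7} D(V)={2,4,5}: U {2,3,5,7}->{2}; X {3,6,7}->{3}; V {2,4,5}->{5}
Constraint 3 (U < X) on D(U)={2} D(X)={3}: no change
Constraint 4 (U < X) on D(U)={2} D(X)={3}: no change
So after all 4 constraints: D(U) = {2}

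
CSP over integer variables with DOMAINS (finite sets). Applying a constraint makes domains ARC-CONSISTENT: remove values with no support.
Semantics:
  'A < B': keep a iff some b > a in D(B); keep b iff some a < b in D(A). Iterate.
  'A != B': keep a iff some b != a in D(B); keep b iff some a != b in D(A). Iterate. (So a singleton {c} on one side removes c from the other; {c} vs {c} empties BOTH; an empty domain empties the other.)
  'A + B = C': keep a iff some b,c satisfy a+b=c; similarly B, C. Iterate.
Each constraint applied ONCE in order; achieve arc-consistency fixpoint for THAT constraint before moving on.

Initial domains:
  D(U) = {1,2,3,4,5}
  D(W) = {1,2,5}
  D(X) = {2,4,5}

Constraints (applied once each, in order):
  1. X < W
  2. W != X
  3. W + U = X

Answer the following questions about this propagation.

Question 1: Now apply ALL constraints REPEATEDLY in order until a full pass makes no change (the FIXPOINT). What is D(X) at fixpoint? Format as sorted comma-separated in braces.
pass 0 (initial): D(X)={2,4,5}
pass 1: U {1,2,3,4,5}->{}; W {1,2,5}->{}; X {2,4,5}->{}
pass 2: no change
Fixpoint after 2 passes: D(X) = {}

Answer: {}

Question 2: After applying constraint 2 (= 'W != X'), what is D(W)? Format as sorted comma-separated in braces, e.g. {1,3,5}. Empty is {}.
Constraint 1 (X < W) on D(X)={2,4,5} D(W)={1,2,5}: X {2,4,5}->{2,4}; W {1,2,5}->{5}
Constraint 2 (W != X) on D(W)={5} D(X)={2,4}: no change
So after constraint 2: D(W) = {5}

Answer: {5}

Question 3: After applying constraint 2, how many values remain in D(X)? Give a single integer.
Constraint 1 (X < W) on D(X)={2,4,5} D(W)={1,2,5}: X {2,4,5}->{2,4}; W {1,2,5}->{5}
Constraint 2 (W != X) on D(W)={5} D(X)={2,4}: no change
So after constraint 2: D(X)={2,4}, size = 2

Answer: 2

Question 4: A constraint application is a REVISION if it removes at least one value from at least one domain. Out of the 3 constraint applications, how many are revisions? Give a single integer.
Constraint 1 (X < W) on D(X)={2,4,5} D(W)={1,2,5}: X {2,4,5}->{2,4}; W {1,2,5}->{5} => REVISION
Constraint 2 (W != X) on D(W)={5} D(X)={2,4}: no change => not a revision
Constraint 3 (W + U = X) on D(W)={5} D(U)={1,2,3,4,5} D(X)={2,4}: W {5}->{}; U {1,2,3,4,5}->{}; X {2,4}->{} => REVISION
Total revisions = 2

Answer: 2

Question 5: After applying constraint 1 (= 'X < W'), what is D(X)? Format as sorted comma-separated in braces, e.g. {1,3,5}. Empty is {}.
Constraint 1 (X < W) on D(X)={2,4,5} D(W)={1,2,5}: X {2,4,5}->{2,4}; W {1,2,5}->{5}
So after constraint 1: D(X) = {2,4}

Answer: {2,4}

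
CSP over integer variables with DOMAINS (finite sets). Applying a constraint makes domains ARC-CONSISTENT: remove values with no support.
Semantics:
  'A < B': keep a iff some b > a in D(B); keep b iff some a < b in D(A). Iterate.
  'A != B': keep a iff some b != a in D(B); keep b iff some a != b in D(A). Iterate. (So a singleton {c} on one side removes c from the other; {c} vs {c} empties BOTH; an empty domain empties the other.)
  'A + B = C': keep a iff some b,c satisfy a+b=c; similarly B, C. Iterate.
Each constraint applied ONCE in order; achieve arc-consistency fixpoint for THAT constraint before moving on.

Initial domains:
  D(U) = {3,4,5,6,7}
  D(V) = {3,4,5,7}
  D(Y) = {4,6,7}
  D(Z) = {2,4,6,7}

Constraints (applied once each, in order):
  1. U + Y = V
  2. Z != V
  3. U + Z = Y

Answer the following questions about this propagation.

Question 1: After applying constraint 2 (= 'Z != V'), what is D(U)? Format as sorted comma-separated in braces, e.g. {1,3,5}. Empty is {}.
Constraint 1 (U + Y = V) on D(U)={3,4,5,6,7} D(Y)={4,6,7} D(V)={3,4,5,7}: U {3,4,5,6,7}->{3}; Y {4,6,7}->{4}; V {3,4,5,7}->{7}
Constraint 2 (Z != V) on D(Z)={2,4,6,7} D(V)={7}: Z {2,4,6,7}->{2,4,6}
So after constraint 2: D(U) = {3}

Answer: {3}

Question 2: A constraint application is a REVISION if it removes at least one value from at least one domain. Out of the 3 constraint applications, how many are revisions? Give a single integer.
Answer: 3

Derivation:
Constraint 1 (U + Y = V) on D(U)={3,4,5,6,7} D(Y)={4,6,7} D(V)={3,4,5,7}: U {3,4,5,6,7}->{3}; Y {4,6,7}->{4}; V {3,4,5,7}->{7} => REVISION
Constraint 2 (Z != V) on D(Z)={2,4,6,7} D(V)={7}: Z {2,4,6,7}->{2,4,6} => REVISION
Constraint 3 (U + Z = Y) on D(U)={3} D(Z)={2,4,6} D(Y)={4}: U {3}->{}; Z {2,4,6}->{}; Y {4}->{} => REVISION
Total revisions = 3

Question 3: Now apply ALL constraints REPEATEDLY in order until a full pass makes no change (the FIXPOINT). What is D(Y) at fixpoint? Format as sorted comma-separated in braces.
pass 0 (initial): D(Y)={4,6,7}
pass 1: U {3,4,5,6,7}->{}; V {3,4,5,7}->{7}; Y {4,6,7}->{}; Z {2,4,6,7}->{}
pass 2: V {7}->{}
pass 3: no change
Fixpoint after 3 passes: D(Y) = {}

Answer: {}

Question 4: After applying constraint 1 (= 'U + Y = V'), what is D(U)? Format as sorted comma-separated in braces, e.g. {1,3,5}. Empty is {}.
Constraint 1 (U + Y = V) on D(U)={3,4,5,6,7} D(Y)={4,6,7} D(V)={3,4,5,7}: U {3,4,5,6,7}->{3}; Y {4,6,7}->{4}; V {3,4,5,7}->{7}
So after constraint 1: D(U) = {3}

Answer: {3}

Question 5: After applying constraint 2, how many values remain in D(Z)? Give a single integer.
Constraint 1 (U + Y = V) on D(U)={3,4,5,6,7} D(Y)={4,6,7} D(V)={3,4,5,7}: U {3,4,5,6,7}->{3}; Y {4,6,7}->{4}; V {3,4,5,7}->{7}
Constraint 2 (Z != V) on D(Z)={2,4,6,7} D(V)={7}: Z {2,4,6,7}->{2,4,6}
So after constraint 2: D(Z)={2,4,6}, size = 3

Answer: 3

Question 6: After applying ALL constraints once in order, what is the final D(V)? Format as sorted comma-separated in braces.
Answer: {7}

Derivation:
Constraint 1 (U + Y = V) on D(U)={3,4,5,6,7} D(Y)={4,6,7} D(V)={3,4,5,7}: U {3,4,5,6,7}->{3}; Y {4,6,7}->{4}; V {3,4,5,7}->{7}
Constraint 2 (Z != V) on D(Z)={2,4,6,7} D(V)={7}: Z {2,4,6,7}->{2,4,6}
Constraint 3 (U + Z = Y) on D(U)={3} D(Z)={2,4,6} D(Y)={4}: U {3}->{}; Z {2,4,6}->{}; Y {4}->{}
So after all 3 constraints: D(V) = {7}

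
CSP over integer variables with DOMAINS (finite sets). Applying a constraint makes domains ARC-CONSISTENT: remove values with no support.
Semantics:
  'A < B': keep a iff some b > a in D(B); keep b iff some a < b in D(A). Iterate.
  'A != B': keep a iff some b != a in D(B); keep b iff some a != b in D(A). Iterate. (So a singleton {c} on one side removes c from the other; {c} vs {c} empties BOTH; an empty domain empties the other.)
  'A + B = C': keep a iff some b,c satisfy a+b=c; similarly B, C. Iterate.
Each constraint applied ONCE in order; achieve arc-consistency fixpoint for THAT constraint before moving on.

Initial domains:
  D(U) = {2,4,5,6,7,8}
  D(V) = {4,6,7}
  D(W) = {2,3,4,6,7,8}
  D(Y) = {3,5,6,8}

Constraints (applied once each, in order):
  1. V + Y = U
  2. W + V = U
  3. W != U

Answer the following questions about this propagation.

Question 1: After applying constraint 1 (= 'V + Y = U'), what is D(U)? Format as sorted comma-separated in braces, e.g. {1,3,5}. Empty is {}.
Constraint 1 (V + Y = U) on D(V)={4,6,7} D(Y)={3,5,6,8} D(U)={2,4,5,6,7,8}: V {4,6,7}->{4}; Y {3,5,6,8}->{3}; U {2,4,5,6,7,8}->{7}
So after constraint 1: D(U) = {7}

Answer: {7}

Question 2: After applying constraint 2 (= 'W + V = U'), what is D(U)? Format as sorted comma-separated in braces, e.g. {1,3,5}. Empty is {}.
Answer: {7}

Derivation:
Constraint 1 (V + Y = U) on D(V)={4,6,7} D(Y)={3,5,6,8} D(U)={2,4,5,6,7,8}: V {4,6,7}->{4}; Y {3,5,6,8}->{3}; U {2,4,5,6,7,8}->{7}
Constraint 2 (W + V = U) on D(W)={2,3,4,6,7,8} D(V)={4} D(U)={7}: W {2,3,4,6,7,8}->{3}
So after constraint 2: D(U) = {7}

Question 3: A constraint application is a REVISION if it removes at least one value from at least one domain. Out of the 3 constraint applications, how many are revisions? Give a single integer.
Answer: 2

Derivation:
Constraint 1 (V + Y = U) on D(V)={4,6,7} D(Y)={3,5,6,8} D(U)={2,4,5,6,7,8}: V {4,6,7}->{4}; Y {3,5,6,8}->{3}; U {2,4,5,6,7,8}->{7} => REVISION
Constraint 2 (W + V = U) on D(W)={2,3,4,6,7,8} D(V)={4} D(U)={7}: W {2,3,4,6,7,8}->{3} => REVISION
Constraint 3 (W != U) on D(W)={3} D(U)={7}: no change => not a revision
Total revisions = 2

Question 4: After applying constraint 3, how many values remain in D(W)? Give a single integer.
Answer: 1

Derivation:
Constraint 1 (V + Y = U) on D(V)={4,6,7} D(Y)={3,5,6,8} D(U)={2,4,5,6,7,8}: V {4,6,7}->{4}; Y {3,5,6,8}->{3}; U {2,4,5,6,7,8}->{7}
Constraint 2 (W + V = U) on D(W)={2,3,4,6,7,8} D(V)={4} D(U)={7}: W {2,3,4,6,7,8}->{3}
Constraint 3 (W != U) on D(W)={3} D(U)={7}: no change
So after constraint 3: D(W)={3}, size = 1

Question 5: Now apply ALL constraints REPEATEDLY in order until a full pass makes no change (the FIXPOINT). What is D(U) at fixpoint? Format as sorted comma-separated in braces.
Answer: {7}

Derivation:
pass 0 (initial): D(U)={2,4,5,6,7,8}
pass 1: U {2,4,5,6,7,8}->{7}; V {4,6,7}->{4}; W {2,3,4,6,7,8}->{3}; Y {3,5,6,8}->{3}
pass 2: no change
Fixpoint after 2 passes: D(U) = {7}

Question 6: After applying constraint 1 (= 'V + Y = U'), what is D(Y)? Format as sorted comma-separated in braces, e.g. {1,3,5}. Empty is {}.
Answer: {3}

Derivation:
Constraint 1 (V + Y = U) on D(V)={4,6,7} D(Y)={3,5,6,8} D(U)={2,4,5,6,7,8}: V {4,6,7}->{4}; Y {3,5,6,8}->{3}; U {2,4,5,6,7,8}->{7}
So after constraint 1: D(Y) = {3}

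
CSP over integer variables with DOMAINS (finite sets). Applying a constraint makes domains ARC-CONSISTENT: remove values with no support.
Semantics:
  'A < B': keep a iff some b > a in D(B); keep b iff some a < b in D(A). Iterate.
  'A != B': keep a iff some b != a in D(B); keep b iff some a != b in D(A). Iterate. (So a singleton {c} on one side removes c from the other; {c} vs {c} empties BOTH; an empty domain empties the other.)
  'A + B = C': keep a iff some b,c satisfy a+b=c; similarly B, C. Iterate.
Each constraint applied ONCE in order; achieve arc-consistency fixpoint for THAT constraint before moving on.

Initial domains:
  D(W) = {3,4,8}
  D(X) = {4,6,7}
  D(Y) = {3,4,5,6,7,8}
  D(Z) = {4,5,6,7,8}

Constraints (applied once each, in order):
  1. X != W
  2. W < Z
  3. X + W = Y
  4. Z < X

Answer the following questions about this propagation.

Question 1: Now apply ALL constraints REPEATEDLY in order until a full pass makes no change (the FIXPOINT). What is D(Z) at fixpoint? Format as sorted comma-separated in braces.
Answer: {}

Derivation:
pass 0 (initial): D(Z)={4,5,6,7,8}
pass 1: W {3,4,8}->{3,4}; X {4,6,7}->{}; Y {3,4,5,6,7,8}->{7,8}; Z {4,5,6,7,8}->{}
pass 2: W {3,4}->{}; Y {7,8}->{}
pass 3: no change
Fixpoint after 3 passes: D(Z) = {}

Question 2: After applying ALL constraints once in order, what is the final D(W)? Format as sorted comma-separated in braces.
Answer: {3,4}

Derivation:
Constraint 1 (X != W) on D(X)={4,6,7} D(W)={3,4,8}: no change
Constraint 2 (W < Z) on D(W)={3,4,8} D(Z)={4,5,6,7,8}: W {3,4,8}->{3,4}
Constraint 3 (X + W = Y) on D(X)={4,6,7} D(W)={3,4} D(Y)={3,4,5,6,7,8}: X {4,6,7}->{4}; Y {3,4,5,6,7,8}->{7,8}
Constraint 4 (Z < X) on D(Z)={4,5,6,7,8} D(X)={4}: Z {4,5,6,7,8}->{}; X {4}->{}
So after all 4 constraints: D(W) = {3,4}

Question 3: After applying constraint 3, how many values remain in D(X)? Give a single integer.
Answer: 1

Derivation:
Constraint 1 (X != W) on D(X)={4,6,7} D(W)={3,4,8}: no change
Constraint 2 (W < Z) on D(W)={3,4,8} D(Z)={4,5,6,7,8}: W {3,4,8}->{3,4}
Constraint 3 (X + W = Y) on D(X)={4,6,7} D(W)={3,4} D(Y)={3,4,5,6,7,8}: X {4,6,7}->{4}; Y {3,4,5,6,7,8}->{7,8}
So after constraint 3: D(X)={4}, size = 1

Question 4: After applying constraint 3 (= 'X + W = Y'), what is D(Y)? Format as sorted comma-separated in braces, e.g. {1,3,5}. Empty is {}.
Constraint 1 (X != W) on D(X)={4,6,7} D(W)={3,4,8}: no change
Constraint 2 (W < Z) on D(W)={3,4,8} D(Z)={4,5,6,7,8}: W {3,4,8}->{3,4}
Constraint 3 (X + W = Y) on D(X)={4,6,7} D(W)={3,4} D(Y)={3,4,5,6,7,8}: X {4,6,7}->{4}; Y {3,4,5,6,7,8}->{7,8}
So after constraint 3: D(Y) = {7,8}

Answer: {7,8}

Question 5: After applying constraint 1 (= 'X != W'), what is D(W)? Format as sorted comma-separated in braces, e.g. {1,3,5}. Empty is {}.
Constraint 1 (X != W) on D(X)={4,6,7} D(W)={3,4,8}: no change
So after constraint 1: D(W) = {3,4,8}

Answer: {3,4,8}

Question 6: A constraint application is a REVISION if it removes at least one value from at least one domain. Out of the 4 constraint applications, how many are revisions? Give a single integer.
Constraint 1 (X != W) on D(X)={4,6,7} D(W)={3,4,8}: no change => not a revision
Constraint 2 (W < Z) on D(W)={3,4,8} D(Z)={4,5,6,7,8}: W {3,4,8}->{3,4} => REVISION
Constraint 3 (X + W = Y) on D(X)={4,6,7} D(W)={3,4} D(Y)={3,4,5,6,7,8}: X {4,6,7}->{4}; Y {3,4,5,6,7,8}->{7,8} => REVISION
Constraint 4 (Z < X) on D(Z)={4,5,6,7,8} D(X)={4}: Z {4,5,6,7,8}->{}; X {4}->{} => REVISION
Total revisions = 3

Answer: 3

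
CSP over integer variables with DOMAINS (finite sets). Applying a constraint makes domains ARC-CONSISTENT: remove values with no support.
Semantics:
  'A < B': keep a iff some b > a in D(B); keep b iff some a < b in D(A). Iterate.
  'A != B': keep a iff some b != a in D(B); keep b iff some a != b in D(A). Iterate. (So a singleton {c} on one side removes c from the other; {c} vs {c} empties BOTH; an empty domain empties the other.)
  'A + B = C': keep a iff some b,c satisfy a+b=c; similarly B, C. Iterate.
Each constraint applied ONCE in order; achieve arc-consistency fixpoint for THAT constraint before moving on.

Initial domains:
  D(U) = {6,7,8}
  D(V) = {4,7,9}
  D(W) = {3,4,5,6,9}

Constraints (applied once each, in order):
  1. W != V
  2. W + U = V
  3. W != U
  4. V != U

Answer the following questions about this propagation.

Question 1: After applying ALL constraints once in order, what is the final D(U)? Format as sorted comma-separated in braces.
Constraint 1 (W != V) on D(W)={3,4,5,6,9} D(V)={4,7,9}: no change
Constraint 2 (W + U = V) on D(W)={3,4,5,6,9} D(U)={6,7,8} D(V)={4,7,9}: W {3,4,5,6,9}->{3}; U {6,7,8}->{6}; V {4,7,9}->{9}
Constraint 3 (W != U) on D(W)={3} D(U)={6}: no change
Constraint 4 (V != U) on D(V)={9} D(U)={6}: no change
So after all 4 constraints: D(U) = {6}

Answer: {6}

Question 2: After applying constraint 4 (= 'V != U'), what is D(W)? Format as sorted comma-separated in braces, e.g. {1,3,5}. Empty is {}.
Constraint 1 (W != V) on D(W)={3,4,5,6,9} D(V)={4,7,9}: no change
Constraint 2 (W + U = V) on D(W)={3,4,5,6,9} D(U)={6,7,8} D(V)={4,7,9}: W {3,4,5,6,9}->{3}; U {6,7,8}->{6}; V {4,7,9}->{9}
Constraint 3 (W != U) on D(W)={3} D(U)={6}: no change
Constraint 4 (V != U) on D(V)={9} D(U)={6}: no change
So after constraint 4: D(W) = {3}

Answer: {3}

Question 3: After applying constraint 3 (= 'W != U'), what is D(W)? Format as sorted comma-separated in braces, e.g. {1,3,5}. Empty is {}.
Constraint 1 (W != V) on D(W)={3,4,5,6,9} D(V)={4,7,9}: no change
Constraint 2 (W + U = V) on D(W)={3,4,5,6,9} D(U)={6,7,8} D(V)={4,7,9}: W {3,4,5,6,9}->{3}; U {6,7,8}->{6}; V {4,7,9}->{9}
Constraint 3 (W != U) on D(W)={3} D(U)={6}: no change
So after constraint 3: D(W) = {3}

Answer: {3}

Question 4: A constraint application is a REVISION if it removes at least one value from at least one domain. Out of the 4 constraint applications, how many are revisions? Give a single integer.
Answer: 1

Derivation:
Constraint 1 (W != V) on D(W)={3,4,5,6,9} D(V)={4,7,9}: no change => not a revision
Constraint 2 (W + U = V) on D(W)={3,4,5,6,9} D(U)={6,7,8} D(V)={4,7,9}: W {3,4,5,6,9}->{3}; U {6,7,8}->{6}; V {4,7,9}->{9} => REVISION
Constraint 3 (W != U) on D(W)={3} D(U)={6}: no change => not a revision
Constraint 4 (V != U) on D(V)={9} D(U)={6}: no change => not a revision
Total revisions = 1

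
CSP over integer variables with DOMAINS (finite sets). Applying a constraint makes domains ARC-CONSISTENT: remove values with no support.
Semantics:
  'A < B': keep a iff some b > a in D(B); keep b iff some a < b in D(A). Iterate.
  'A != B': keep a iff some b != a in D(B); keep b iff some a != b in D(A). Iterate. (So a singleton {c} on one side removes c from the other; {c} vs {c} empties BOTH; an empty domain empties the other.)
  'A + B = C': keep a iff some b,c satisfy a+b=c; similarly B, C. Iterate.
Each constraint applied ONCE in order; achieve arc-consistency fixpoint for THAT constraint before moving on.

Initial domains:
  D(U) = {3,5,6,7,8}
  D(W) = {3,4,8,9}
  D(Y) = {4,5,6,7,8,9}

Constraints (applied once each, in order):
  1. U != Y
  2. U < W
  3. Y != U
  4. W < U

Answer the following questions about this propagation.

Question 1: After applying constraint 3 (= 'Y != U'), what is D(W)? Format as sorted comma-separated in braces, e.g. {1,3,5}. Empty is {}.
Constraint 1 (U != Y) on D(U)={3,5,6,7,8} D(Y)={4,5,6,7,8,9}: no change
Constraint 2 (U < W) on D(U)={3,5,6,7,8} D(W)={3,4,8,9}: W {3,4,8,9}->{4,8,9}
Constraint 3 (Y != U) on D(Y)={4,5,6,7,8,9} D(U)={3,5,6,7,8}: no change
So after constraint 3: D(W) = {4,8,9}

Answer: {4,8,9}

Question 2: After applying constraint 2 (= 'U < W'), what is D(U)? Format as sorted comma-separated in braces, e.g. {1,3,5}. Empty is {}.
Answer: {3,5,6,7,8}

Derivation:
Constraint 1 (U != Y) on D(U)={3,5,6,7,8} D(Y)={4,5,6,7,8,9}: no change
Constraint 2 (U < W) on D(U)={3,5,6,7,8} D(W)={3,4,8,9}: W {3,4,8,9}->{4,8,9}
So after constraint 2: D(U) = {3,5,6,7,8}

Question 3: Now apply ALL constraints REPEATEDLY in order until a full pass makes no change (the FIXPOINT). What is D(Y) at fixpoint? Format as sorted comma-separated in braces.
Answer: {}

Derivation:
pass 0 (initial): D(Y)={4,5,6,7,8,9}
pass 1: U {3,5,6,7,8}->{5,6,7,8}; W {3,4,8,9}->{4}
pass 2: U {5,6,7,8}->{}; W {4}->{}; Y {4,5,6,7,8,9}->{}
pass 3: no change
Fixpoint after 3 passes: D(Y) = {}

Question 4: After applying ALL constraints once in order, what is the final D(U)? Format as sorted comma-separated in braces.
Answer: {5,6,7,8}

Derivation:
Constraint 1 (U != Y) on D(U)={3,5,6,7,8} D(Y)={4,5,6,7,8,9}: no change
Constraint 2 (U < W) on D(U)={3,5,6,7,8} D(W)={3,4,8,9}: W {3,4,8,9}->{4,8,9}
Constraint 3 (Y != U) on D(Y)={4,5,6,7,8,9} D(U)={3,5,6,7,8}: no change
Constraint 4 (W < U) on D(W)={4,8,9} D(U)={3,5,6,7,8}: W {4,8,9}->{4}; U {3,5,6,7,8}->{5,6,7,8}
So after all 4 constraints: D(U) = {5,6,7,8}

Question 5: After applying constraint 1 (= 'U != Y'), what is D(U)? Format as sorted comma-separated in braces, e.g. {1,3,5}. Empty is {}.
Answer: {3,5,6,7,8}

Derivation:
Constraint 1 (U != Y) on D(U)={3,5,6,7,8} D(Y)={4,5,6,7,8,9}: no change
So after constraint 1: D(U) = {3,5,6,7,8}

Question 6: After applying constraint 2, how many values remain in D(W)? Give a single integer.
Answer: 3

Derivation:
Constraint 1 (U != Y) on D(U)={3,5,6,7,8} D(Y)={4,5,6,7,8,9}: no change
Constraint 2 (U < W) on D(U)={3,5,6,7,8} D(W)={3,4,8,9}: W {3,4,8,9}->{4,8,9}
So after constraint 2: D(W)={4,8,9}, size = 3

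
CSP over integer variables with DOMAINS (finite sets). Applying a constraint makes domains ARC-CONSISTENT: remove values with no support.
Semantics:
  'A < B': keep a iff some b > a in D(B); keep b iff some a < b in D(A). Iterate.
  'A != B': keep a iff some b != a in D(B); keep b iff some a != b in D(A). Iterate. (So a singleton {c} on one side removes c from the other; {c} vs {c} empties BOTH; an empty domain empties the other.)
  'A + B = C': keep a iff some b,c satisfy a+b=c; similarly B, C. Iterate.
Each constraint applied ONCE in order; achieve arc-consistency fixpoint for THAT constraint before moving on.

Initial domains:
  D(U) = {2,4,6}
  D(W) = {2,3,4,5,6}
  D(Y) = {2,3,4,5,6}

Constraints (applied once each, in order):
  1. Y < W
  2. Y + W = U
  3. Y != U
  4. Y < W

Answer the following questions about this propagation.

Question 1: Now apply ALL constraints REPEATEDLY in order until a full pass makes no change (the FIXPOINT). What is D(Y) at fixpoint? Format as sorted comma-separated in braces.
Answer: {2,3}

Derivation:
pass 0 (initial): D(Y)={2,3,4,5,6}
pass 1: U {2,4,6}->{6}; W {2,3,4,5,6}->{3,4}; Y {2,3,4,5,6}->{2,3}
pass 2: no change
Fixpoint after 2 passes: D(Y) = {2,3}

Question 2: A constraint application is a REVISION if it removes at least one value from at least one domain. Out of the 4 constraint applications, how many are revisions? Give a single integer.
Constraint 1 (Y < W) on D(Y)={2,3,4,5,6} D(W)={2,3,4,5,6}: Y {2,3,4,5,6}->{2,3,4,5}; W {2,3,4,5,6}->{3,4,5,6} => REVISION
Constraint 2 (Y + W = U) on D(Y)={2,3,4,5} D(W)={3,4,5,6} D(U)={2,4,6}: Y {2,3,4,5}->{2,3}; W {3,4,5,6}->{3,4}; U {2,4,6}->{6} => REVISION
Constraint 3 (Y != U) on D(Y)={2,3} D(U)={6}: no change => not a revision
Constraint 4 (Y < W) on D(Y)={2,3} D(W)={3,4}: no change => not a revision
Total revisions = 2

Answer: 2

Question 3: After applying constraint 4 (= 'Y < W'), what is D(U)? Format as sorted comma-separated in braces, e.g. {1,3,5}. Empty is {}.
Answer: {6}

Derivation:
Constraint 1 (Y < W) on D(Y)={2,3,4,5,6} D(W)={2,3,4,5,6}: Y {2,3,4,5,6}->{2,3,4,5}; W {2,3,4,5,6}->{3,4,5,6}
Constraint 2 (Y + W = U) on D(Y)={2,3,4,5} D(W)={3,4,5,6} D(U)={2,4,6}: Y {2,3,4,5}->{2,3}; W {3,4,5,6}->{3,4}; U {2,4,6}->{6}
Constraint 3 (Y != U) on D(Y)={2,3} D(U)={6}: no change
Constraint 4 (Y < W) on D(Y)={2,3} D(W)={3,4}: no change
So after constraint 4: D(U) = {6}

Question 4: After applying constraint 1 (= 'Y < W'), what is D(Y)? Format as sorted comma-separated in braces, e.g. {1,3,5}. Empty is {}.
Constraint 1 (Y < W) on D(Y)={2,3,4,5,6} D(W)={2,3,4,5,6}: Y {2,3,4,5,6}->{2,3,4,5}; W {2,3,4,5,6}->{3,4,5,6}
So after constraint 1: D(Y) = {2,3,4,5}

Answer: {2,3,4,5}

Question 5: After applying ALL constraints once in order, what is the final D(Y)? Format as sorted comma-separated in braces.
Constraint 1 (Y < W) on D(Y)={2,3,4,5,6} D(W)={2,3,4,5,6}: Y {2,3,4,5,6}->{2,3,4,5}; W {2,3,4,5,6}->{3,4,5,6}
Constraint 2 (Y + W = U) on D(Y)={2,3,4,5} D(W)={3,4,5,6} D(U)={2,4,6}: Y {2,3,4,5}->{2,3}; W {3,4,5,6}->{3,4}; U {2,4,6}->{6}
Constraint 3 (Y != U) on D(Y)={2,3} D(U)={6}: no change
Constraint 4 (Y < W) on D(Y)={2,3} D(W)={3,4}: no change
So after all 4 constraints: D(Y) = {2,3}

Answer: {2,3}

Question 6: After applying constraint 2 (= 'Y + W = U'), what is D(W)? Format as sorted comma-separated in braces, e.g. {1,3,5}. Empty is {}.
Answer: {3,4}

Derivation:
Constraint 1 (Y < W) on D(Y)={2,3,4,5,6} D(W)={2,3,4,5,6}: Y {2,3,4,5,6}->{2,3,4,5}; W {2,3,4,5,6}->{3,4,5,6}
Constraint 2 (Y + W = U) on D(Y)={2,3,4,5} D(W)={3,4,5,6} D(U)={2,4,6}: Y {2,3,4,5}->{2,3}; W {3,4,5,6}->{3,4}; U {2,4,6}->{6}
So after constraint 2: D(W) = {3,4}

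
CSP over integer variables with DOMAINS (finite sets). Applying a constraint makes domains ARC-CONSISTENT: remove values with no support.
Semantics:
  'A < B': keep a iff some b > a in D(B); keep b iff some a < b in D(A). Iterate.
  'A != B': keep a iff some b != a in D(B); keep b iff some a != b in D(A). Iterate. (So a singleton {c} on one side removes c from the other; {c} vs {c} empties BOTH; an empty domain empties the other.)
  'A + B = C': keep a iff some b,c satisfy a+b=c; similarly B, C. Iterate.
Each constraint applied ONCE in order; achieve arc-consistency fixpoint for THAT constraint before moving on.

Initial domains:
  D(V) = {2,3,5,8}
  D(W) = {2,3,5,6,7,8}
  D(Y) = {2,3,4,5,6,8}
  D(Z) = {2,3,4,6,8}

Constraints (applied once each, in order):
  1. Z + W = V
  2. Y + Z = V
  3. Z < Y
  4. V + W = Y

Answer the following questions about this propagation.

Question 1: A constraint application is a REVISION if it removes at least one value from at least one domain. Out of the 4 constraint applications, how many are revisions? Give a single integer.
Constraint 1 (Z + W = V) on D(Z)={2,3,4,6,8} D(W)={2,3,5,6,7,8} D(V)={2,3,5,8}: Z {2,3,4,6,8}->{2,3,6}; W {2,3,5,6,7,8}->{2,3,5,6}; V {2,3,5,8}->{5,8} => REVISION
Constraint 2 (Y + Z = V) on D(Y)={2,3,4,5,6,8} D(Z)={2,3,6} D(V)={5,8}: Y {2,3,4,5,6,8}->{2,3,5,6} => REVISION
Constraint 3 (Z < Y) on D(Z)={2,3,6} D(Y)={2,3,5,6}: Z {2,3,6}->{2,3}; Y {2,3,5,6}->{3,5,6} => REVISION
Constraint 4 (V + W = Y) on D(V)={5,8} D(W)={2,3,5,6} D(Y)={3,5,6}: V {5,8}->{}; W {2,3,5,6}->{}; Y {3,5,6}->{} => REVISION
Total revisions = 4

Answer: 4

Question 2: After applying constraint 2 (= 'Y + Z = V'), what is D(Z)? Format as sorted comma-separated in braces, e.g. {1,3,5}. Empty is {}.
Answer: {2,3,6}

Derivation:
Constraint 1 (Z + W = V) on D(Z)={2,3,4,6,8} D(W)={2,3,5,6,7,8} D(V)={2,3,5,8}: Z {2,3,4,6,8}->{2,3,6}; W {2,3,5,6,7,8}->{2,3,5,6}; V {2,3,5,8}->{5,8}
Constraint 2 (Y + Z = V) on D(Y)={2,3,4,5,6,8} D(Z)={2,3,6} D(V)={5,8}: Y {2,3,4,5,6,8}->{2,3,5,6}
So after constraint 2: D(Z) = {2,3,6}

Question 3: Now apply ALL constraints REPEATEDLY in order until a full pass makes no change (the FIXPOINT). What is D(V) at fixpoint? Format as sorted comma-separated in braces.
pass 0 (initial): D(V)={2,3,5,8}
pass 1: V {2,3,5,8}->{}; W {2,3,5,6,7,8}->{}; Y {2,3,4,5,6,8}->{}; Z {2,3,4,6,8}->{2,3}
pass 2: Z {2,3}->{}
pass 3: no change
Fixpoint after 3 passes: D(V) = {}

Answer: {}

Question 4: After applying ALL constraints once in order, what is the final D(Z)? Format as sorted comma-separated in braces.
Constraint 1 (Z + W = V) on D(Z)={2,3,4,6,8} D(W)={2,3,5,6,7,8} D(V)={2,3,5,8}: Z {2,3,4,6,8}->{2,3,6}; W {2,3,5,6,7,8}->{2,3,5,6}; V {2,3,5,8}->{5,8}
Constraint 2 (Y + Z = V) on D(Y)={2,3,4,5,6,8} D(Z)={2,3,6} D(V)={5,8}: Y {2,3,4,5,6,8}->{2,3,5,6}
Constraint 3 (Z < Y) on D(Z)={2,3,6} D(Y)={2,3,5,6}: Z {2,3,6}->{2,3}; Y {2,3,5,6}->{3,5,6}
Constraint 4 (V + W = Y) on D(V)={5,8} D(W)={2,3,5,6} D(Y)={3,5,6}: V {5,8}->{}; W {2,3,5,6}->{}; Y {3,5,6}->{}
So after all 4 constraints: D(Z) = {2,3}

Answer: {2,3}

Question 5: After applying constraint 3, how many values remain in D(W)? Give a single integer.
Answer: 4

Derivation:
Constraint 1 (Z + W = V) on D(Z)={2,3,4,6,8} D(W)={2,3,5,6,7,8} D(V)={2,3,5,8}: Z {2,3,4,6,8}->{2,3,6}; W {2,3,5,6,7,8}->{2,3,5,6}; V {2,3,5,8}->{5,8}
Constraint 2 (Y + Z = V) on D(Y)={2,3,4,5,6,8} D(Z)={2,3,6} D(V)={5,8}: Y {2,3,4,5,6,8}->{2,3,5,6}
Constraint 3 (Z < Y) on D(Z)={2,3,6} D(Y)={2,3,5,6}: Z {2,3,6}->{2,3}; Y {2,3,5,6}->{3,5,6}
So after constraint 3: D(W)={2,3,5,6}, size = 4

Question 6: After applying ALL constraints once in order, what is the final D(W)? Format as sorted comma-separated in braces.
Constraint 1 (Z + W = V) on D(Z)={2,3,4,6,8} D(W)={2,3,5,6,7,8} D(V)={2,3,5,8}: Z {2,3,4,6,8}->{2,3,6}; W {2,3,5,6,7,8}->{2,3,5,6}; V {2,3,5,8}->{5,8}
Constraint 2 (Y + Z = V) on D(Y)={2,3,4,5,6,8} D(Z)={2,3,6} D(V)={5,8}: Y {2,3,4,5,6,8}->{2,3,5,6}
Constraint 3 (Z < Y) on D(Z)={2,3,6} D(Y)={2,3,5,6}: Z {2,3,6}->{2,3}; Y {2,3,5,6}->{3,5,6}
Constraint 4 (V + W = Y) on D(V)={5,8} D(W)={2,3,5,6} D(Y)={3,5,6}: V {5,8}->{}; W {2,3,5,6}->{}; Y {3,5,6}->{}
So after all 4 constraints: D(W) = {}

Answer: {}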